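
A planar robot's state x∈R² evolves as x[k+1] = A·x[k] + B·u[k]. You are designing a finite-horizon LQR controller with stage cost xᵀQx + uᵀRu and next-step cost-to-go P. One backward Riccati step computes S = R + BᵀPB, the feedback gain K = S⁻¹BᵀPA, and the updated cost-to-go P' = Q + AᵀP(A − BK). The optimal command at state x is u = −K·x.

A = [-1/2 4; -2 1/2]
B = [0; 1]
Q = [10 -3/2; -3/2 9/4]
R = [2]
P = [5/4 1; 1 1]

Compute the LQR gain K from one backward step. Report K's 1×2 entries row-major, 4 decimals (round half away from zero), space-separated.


-0.8333 1.5000

BᵀP = [1.0000 1.0000]
S = R + BᵀPB = [2] + [1.0000] = [3.0000]
BᵀPA = [-2.5000 4.5000]
K = S⁻¹·BᵀPA = [-0.8333 1.5000]
A−BK = [-0.5000 4.0000; -1.1667 -1.0000]
AᵀP(A−BK) = [4.2292 -8.0000; -8.0000 17.5000]
P' = Q + AᵀP(A−BK) = [14.2292 -9.5000; -9.5000 19.7500]
tr(P') = 33.9792


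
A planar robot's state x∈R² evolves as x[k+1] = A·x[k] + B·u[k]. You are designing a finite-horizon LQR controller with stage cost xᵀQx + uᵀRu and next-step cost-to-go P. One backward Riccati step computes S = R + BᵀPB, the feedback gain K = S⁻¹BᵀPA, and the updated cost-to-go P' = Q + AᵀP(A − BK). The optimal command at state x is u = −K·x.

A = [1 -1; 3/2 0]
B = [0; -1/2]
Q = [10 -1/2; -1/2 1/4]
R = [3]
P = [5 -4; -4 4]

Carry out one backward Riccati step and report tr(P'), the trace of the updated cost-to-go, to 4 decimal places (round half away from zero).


BᵀP = [2.0000 -2.0000]
S = R + BᵀPB = [3] + [1.0000] = [4.0000]
BᵀPA = [-1.0000 -2.0000]
K = S⁻¹·BᵀPA = [-0.2500 -0.5000]
A−BK = [1.0000 -1.0000; 1.3750 -0.2500]
AᵀP(A−BK) = [1.7500 0.5000; 0.5000 4.0000]
P' = Q + AᵀP(A−BK) = [11.7500 0.0000; 0.0000 4.2500]
tr(P') = 16.0000

16.0000


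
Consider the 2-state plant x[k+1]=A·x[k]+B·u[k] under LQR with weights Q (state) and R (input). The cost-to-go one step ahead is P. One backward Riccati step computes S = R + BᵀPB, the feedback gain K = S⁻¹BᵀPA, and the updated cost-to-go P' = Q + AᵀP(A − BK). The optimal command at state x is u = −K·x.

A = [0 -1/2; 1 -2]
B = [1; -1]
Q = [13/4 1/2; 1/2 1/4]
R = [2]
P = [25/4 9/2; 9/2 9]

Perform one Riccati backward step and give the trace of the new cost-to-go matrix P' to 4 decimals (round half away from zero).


48.6061

BᵀP = [1.7500 -4.5000]
S = R + BᵀPB = [2] + [6.2500] = [8.2500]
BᵀPA = [-4.5000 8.1250]
K = S⁻¹·BᵀPA = [-0.5455 0.9848]
A−BK = [0.5455 -1.4848; 0.4545 -1.0152]
AᵀP(A−BK) = [6.5455 -15.8182; -15.8182 38.5606]
P' = Q + AᵀP(A−BK) = [9.7955 -15.3182; -15.3182 38.8106]
tr(P') = 48.6061


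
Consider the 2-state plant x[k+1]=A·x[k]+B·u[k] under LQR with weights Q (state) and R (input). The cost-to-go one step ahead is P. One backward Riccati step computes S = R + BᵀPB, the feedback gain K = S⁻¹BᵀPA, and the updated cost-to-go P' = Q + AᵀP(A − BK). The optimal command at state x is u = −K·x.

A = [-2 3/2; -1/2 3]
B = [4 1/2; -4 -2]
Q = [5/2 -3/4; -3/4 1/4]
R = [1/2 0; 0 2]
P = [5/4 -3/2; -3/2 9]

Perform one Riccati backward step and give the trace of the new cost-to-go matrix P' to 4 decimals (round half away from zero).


13.0003

BᵀP = [11.0000 -42.0000; 3.6250 -18.7500]
S = R + BᵀPB = [1/2 0; 0 2] + [212.0000 89.5000; 89.5000 39.3125] = [212.5000 89.5000; 89.5000 41.3125]
BᵀPA = [-1.0000 -109.5000; 2.1250 -50.8125]
K = S⁻¹·BᵀPA = [-0.3012 0.0312; 0.7039 -1.2976]
A−BK = [-1.1473 2.0239; -0.2969 0.5297]
AᵀP(A−BK) = [2.4530 -4.3364; -4.3364 7.7973]
P' = Q + AᵀP(A−BK) = [4.9530 -5.0864; -5.0864 8.0473]
tr(P') = 13.0003


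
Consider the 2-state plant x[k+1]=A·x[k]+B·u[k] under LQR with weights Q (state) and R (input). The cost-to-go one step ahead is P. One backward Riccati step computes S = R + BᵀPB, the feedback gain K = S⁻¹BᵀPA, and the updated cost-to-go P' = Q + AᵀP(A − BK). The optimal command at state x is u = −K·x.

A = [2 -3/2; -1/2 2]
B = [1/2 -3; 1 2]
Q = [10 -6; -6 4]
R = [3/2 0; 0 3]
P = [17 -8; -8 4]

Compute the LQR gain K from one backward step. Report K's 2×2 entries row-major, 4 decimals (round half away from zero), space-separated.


0.0921 0.0980 -0.5592 0.6144

BᵀP = [0.5000 0.0000; -67.0000 32.0000]
S = R + BᵀPB = [3/2 0; 0 3] + [0.2500 -1.5000; -1.5000 265.0000] = [1.7500 -1.5000; -1.5000 268.0000]
BᵀPA = [1.0000 -0.7500; -150.0000 164.5000]
K = S⁻¹·BᵀPA = [0.0921 0.0980; -0.5592 0.6144]
A−BK = [0.2764 0.2941; 0.5262 0.6733]
AᵀP(A−BK) = [1.0300 -0.9448; -0.9448 1.2622]
P' = Q + AᵀP(A−BK) = [11.0300 -6.9448; -6.9448 5.2622]
tr(P') = 16.2922


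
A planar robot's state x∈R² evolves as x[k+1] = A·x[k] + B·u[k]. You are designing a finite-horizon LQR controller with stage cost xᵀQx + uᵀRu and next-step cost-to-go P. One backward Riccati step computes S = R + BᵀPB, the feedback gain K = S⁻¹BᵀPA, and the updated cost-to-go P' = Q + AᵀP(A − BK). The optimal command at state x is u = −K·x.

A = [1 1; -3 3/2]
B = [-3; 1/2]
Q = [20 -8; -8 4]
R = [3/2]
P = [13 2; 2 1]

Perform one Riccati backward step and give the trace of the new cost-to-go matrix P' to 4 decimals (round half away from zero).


32.1785

BᵀP = [-38.0000 -5.5000]
S = R + BᵀPB = [3/2] + [111.2500] = [112.7500]
BᵀPA = [-21.5000 -46.2500]
K = S⁻¹·BᵀPA = [-0.1907 -0.4102]
A−BK = [0.4279 -0.2306; -2.9047 1.7051]
AᵀP(A−BK) = [5.9002 -3.3193; -3.3193 2.2783]
P' = Q + AᵀP(A−BK) = [25.9002 -11.3193; -11.3193 6.2783]
tr(P') = 32.1785


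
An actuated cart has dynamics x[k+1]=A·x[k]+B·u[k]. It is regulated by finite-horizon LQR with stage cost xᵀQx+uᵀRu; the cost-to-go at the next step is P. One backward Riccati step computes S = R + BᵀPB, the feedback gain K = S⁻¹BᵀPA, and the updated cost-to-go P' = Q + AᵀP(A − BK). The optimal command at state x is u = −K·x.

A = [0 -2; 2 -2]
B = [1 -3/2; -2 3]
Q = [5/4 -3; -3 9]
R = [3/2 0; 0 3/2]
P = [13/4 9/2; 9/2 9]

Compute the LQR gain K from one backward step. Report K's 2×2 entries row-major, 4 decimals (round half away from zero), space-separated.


BᵀP = [-5.7500 -13.5000; 8.6250 20.2500]
S = R + BᵀPB = [3/2 0; 0 3/2] + [21.2500 -31.8750; -31.8750 47.8125] = [22.7500 -31.8750; -31.8750 49.3125]
BᵀPA = [-27.0000 38.5000; 40.5000 -57.7500]
K = S⁻¹·BᵀPA = [-0.3826 0.5456; 0.5740 -0.8184]
A−BK = [1.2436 -3.7733; -0.4872 1.5465]
AᵀP(A−BK) = [2.4234 -6.1222; -6.1222 16.7298]
P' = Q + AᵀP(A−BK) = [3.6734 -9.1222; -9.1222 25.7298]
tr(P') = 29.4032

-0.3826 0.5456 0.5740 -0.8184


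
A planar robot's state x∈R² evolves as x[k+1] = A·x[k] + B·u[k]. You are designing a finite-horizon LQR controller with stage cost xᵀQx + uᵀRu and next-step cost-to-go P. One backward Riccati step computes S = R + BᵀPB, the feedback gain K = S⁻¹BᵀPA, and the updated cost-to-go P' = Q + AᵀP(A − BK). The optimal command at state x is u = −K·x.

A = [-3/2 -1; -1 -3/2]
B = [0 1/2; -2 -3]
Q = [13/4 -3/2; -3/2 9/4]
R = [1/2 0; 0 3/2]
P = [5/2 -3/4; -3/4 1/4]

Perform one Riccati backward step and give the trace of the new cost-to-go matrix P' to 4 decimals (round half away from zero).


BᵀP = [1.5000 -0.5000; 3.5000 -1.1250]
S = R + BᵀPB = [1/2 0; 0 3/2] + [1.0000 2.2500; 2.2500 5.1250] = [1.5000 2.2500; 2.2500 6.6250]
BᵀPA = [-1.7500 -0.7500; -4.1250 -1.8125]
K = S⁻¹·BᵀPA = [-0.4744 -0.1827; -0.4615 -0.2115]
A−BK = [-1.2692 -0.8942; -3.3333 -2.5000]
AᵀP(A−BK) = [0.8910 0.4952; 0.4952 0.2921]
P' = Q + AᵀP(A−BK) = [4.1410 -1.0048; -1.0048 2.5421]
tr(P') = 6.6831

6.6831


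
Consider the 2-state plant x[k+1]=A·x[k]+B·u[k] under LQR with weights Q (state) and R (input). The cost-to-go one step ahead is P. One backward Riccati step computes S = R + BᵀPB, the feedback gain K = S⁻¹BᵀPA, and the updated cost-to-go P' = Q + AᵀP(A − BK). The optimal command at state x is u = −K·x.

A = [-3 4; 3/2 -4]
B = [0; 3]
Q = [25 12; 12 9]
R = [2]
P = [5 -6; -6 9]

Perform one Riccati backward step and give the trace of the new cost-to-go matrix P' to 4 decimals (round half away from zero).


BᵀP = [-18.0000 27.0000]
S = R + BᵀPB = [2] + [81.0000] = [83.0000]
BᵀPA = [94.5000 -180.0000]
K = S⁻¹·BᵀPA = [1.1386 -2.1687]
A−BK = [-3.0000 4.0000; -1.9157 2.5060]
AᵀP(A−BK) = [11.6566 -17.0602; -17.0602 25.6386]
P' = Q + AᵀP(A−BK) = [36.6566 -5.0602; -5.0602 34.6386]
tr(P') = 71.2952

71.2952


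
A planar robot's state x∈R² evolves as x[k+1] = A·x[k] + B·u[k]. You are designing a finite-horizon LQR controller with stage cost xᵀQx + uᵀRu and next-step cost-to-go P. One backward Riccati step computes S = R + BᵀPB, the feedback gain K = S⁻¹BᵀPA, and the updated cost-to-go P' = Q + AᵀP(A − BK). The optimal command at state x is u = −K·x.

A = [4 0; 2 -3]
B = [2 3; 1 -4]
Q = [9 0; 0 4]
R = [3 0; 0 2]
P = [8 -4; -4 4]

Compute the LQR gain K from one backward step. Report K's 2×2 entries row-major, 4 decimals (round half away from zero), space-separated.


1.4757 -0.5825 0.1165 0.4884

BᵀP = [12.0000 -4.0000; 40.0000 -28.0000]
S = R + BᵀPB = [3 0; 0 2] + [20.0000 52.0000; 52.0000 232.0000] = [23.0000 52.0000; 52.0000 234.0000]
BᵀPA = [40.0000 12.0000; 104.0000 84.0000]
K = S⁻¹·BᵀPA = [1.4757 -0.5825; 0.1165 0.4884]
A−BK = [0.6990 -0.3002; 0.9903 -0.4638]
AᵀP(A−BK) = [8.8544 -3.4951; -3.4951 1.9627]
P' = Q + AᵀP(A−BK) = [17.8544 -3.4951; -3.4951 5.9627]
tr(P') = 23.8170


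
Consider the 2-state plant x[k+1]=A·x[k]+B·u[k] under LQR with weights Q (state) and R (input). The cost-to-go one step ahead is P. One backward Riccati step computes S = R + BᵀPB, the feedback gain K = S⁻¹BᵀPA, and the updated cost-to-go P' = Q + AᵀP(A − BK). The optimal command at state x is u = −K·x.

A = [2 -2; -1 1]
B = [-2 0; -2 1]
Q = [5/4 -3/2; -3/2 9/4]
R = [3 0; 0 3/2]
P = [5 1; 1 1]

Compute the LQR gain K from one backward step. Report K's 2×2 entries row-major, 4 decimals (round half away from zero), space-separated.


-0.6434 0.6434 -0.6294 0.6294

BᵀP = [-12.0000 -4.0000; 1.0000 1.0000]
S = R + BᵀPB = [3 0; 0 3/2] + [32.0000 -4.0000; -4.0000 1.0000] = [35.0000 -4.0000; -4.0000 2.5000]
BᵀPA = [-20.0000 20.0000; 1.0000 -1.0000]
K = S⁻¹·BᵀPA = [-0.6434 0.6434; -0.6294 0.6294]
A−BK = [0.7133 -0.7133; -1.6573 1.6573]
AᵀP(A−BK) = [4.7622 -4.7622; -4.7622 4.7622]
P' = Q + AᵀP(A−BK) = [6.0122 -6.2622; -6.2622 7.0122]
tr(P') = 13.0245


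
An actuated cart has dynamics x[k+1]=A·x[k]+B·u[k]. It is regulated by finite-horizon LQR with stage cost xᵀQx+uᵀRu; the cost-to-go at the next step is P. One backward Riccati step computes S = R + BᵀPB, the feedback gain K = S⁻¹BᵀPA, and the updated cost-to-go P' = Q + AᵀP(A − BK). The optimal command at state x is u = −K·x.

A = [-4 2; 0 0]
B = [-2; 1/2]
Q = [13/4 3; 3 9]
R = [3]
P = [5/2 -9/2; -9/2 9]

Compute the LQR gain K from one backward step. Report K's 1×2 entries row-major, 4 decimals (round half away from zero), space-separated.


BᵀP = [-7.2500 13.5000]
S = R + BᵀPB = [3] + [21.2500] = [24.2500]
BᵀPA = [29.0000 -14.5000]
K = S⁻¹·BᵀPA = [1.1959 -0.5979]
A−BK = [-1.6082 0.8041; -0.5979 0.2990]
AᵀP(A−BK) = [5.3196 -2.6598; -2.6598 1.3299]
P' = Q + AᵀP(A−BK) = [8.5696 0.3402; 0.3402 10.3299]
tr(P') = 18.8995

1.1959 -0.5979


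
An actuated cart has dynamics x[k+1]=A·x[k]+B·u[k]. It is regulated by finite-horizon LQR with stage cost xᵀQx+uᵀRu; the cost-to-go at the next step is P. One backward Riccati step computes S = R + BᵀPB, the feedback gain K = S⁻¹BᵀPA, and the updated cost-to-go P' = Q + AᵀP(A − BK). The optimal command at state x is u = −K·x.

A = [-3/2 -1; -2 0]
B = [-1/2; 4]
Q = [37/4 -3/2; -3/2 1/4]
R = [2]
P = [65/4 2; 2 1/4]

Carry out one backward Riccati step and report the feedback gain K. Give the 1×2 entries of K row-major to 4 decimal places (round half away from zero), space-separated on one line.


0.0909 0.0606

BᵀP = [-0.1250 0.0000]
S = R + BᵀPB = [2] + [0.0625] = [2.0625]
BᵀPA = [0.1875 0.1250]
K = S⁻¹·BᵀPA = [0.0909 0.0606]
A−BK = [-1.4545 -0.9697; -2.3636 -0.2424]
AᵀP(A−BK) = [49.5455 28.3636; 28.3636 16.2424]
P' = Q + AᵀP(A−BK) = [58.7955 26.8636; 26.8636 16.4924]
tr(P') = 75.2879


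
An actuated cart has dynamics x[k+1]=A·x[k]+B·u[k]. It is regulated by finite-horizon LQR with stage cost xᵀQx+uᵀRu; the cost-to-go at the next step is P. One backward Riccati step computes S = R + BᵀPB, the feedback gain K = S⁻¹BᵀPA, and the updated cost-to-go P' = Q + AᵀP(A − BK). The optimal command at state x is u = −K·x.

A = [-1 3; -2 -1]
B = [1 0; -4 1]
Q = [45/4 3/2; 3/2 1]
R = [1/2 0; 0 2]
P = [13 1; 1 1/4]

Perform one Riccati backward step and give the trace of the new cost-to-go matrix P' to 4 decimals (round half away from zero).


51.8757

BᵀP = [9.0000 0.0000; 1.0000 0.2500]
S = R + BᵀPB = [1/2 0; 0 2] + [9.0000 0.0000; 0.0000 0.2500] = [9.5000 0.0000; 0.0000 2.2500]
BᵀPA = [-9.0000 27.0000; -1.5000 2.7500]
K = S⁻¹·BᵀPA = [-0.9474 2.8421; -0.6667 1.2222]
A−BK = [-0.0526 0.1579; -5.1228 9.1462]
AᵀP(A−BK) = [8.4737 -16.0877; -16.0877 31.1520]
P' = Q + AᵀP(A−BK) = [19.7237 -14.5877; -14.5877 32.1520]
tr(P') = 51.8757


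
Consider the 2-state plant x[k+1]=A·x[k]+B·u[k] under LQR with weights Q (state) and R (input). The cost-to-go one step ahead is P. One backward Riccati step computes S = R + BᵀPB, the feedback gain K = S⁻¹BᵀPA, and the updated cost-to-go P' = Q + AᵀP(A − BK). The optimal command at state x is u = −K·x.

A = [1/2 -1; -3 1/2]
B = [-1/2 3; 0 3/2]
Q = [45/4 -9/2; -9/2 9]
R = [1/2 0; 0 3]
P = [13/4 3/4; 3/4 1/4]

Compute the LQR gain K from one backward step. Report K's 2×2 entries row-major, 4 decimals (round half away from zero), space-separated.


BᵀP = [-1.6250 -0.3750; 10.8750 2.6250]
S = R + BᵀPB = [1/2 0; 0 3] + [0.8125 -5.4375; -5.4375 36.5625] = [1.3125 -5.4375; -5.4375 39.5625]
BᵀPA = [0.3125 1.4375; -2.4375 -9.5625]
K = S⁻¹·BᵀPA = [-0.0398 0.2180; -0.0671 -0.2117]
A−BK = [0.6813 -0.2558; -2.8994 0.8176]
AᵀP(A−BK) = [0.6614 -0.1468; -0.1468 0.2243]
P' = Q + AᵀP(A−BK) = [11.9114 -4.6468; -4.6468 9.2243]
tr(P') = 21.1357

-0.0398 0.2180 -0.0671 -0.2117


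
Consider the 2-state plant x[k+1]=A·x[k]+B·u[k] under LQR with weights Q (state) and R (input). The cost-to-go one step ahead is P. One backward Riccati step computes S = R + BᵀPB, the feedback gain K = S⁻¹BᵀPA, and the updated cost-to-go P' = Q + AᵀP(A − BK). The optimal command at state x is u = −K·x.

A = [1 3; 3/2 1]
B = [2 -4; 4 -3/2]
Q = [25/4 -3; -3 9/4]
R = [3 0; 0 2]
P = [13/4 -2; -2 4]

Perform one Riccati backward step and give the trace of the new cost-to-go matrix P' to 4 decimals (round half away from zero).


BᵀP = [-1.5000 12.0000; -10.0000 2.0000]
S = R + BᵀPB = [3 0; 0 2] + [45.0000 -12.0000; -12.0000 37.0000] = [48.0000 -12.0000; -12.0000 39.0000]
BᵀPA = [16.5000 7.5000; -7.0000 -28.0000]
K = S⁻¹·BᵀPA = [0.3238 -0.0252; -0.0799 -0.7257]
A−BK = [0.0330 0.1476; 0.0851 0.0122]
AᵀP(A−BK) = [0.3485 0.0855; 0.0855 1.1194]
P' = Q + AᵀP(A−BK) = [6.5985 -2.9145; -2.9145 3.3694]
tr(P') = 9.9679

9.9679


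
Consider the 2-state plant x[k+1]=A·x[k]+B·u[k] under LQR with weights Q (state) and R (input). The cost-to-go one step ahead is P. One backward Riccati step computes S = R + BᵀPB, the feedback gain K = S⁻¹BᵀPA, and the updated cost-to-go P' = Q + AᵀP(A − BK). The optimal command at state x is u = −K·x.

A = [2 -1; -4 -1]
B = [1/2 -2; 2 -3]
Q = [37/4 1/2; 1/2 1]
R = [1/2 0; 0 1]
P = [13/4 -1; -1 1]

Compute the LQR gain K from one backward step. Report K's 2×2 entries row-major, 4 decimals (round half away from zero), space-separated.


BᵀP = [-0.3750 1.5000; -3.5000 -1.0000]
S = R + BᵀPB = [1/2 0; 0 1] + [2.8125 -3.7500; -3.7500 10.0000] = [3.3125 -3.7500; -3.7500 11.0000]
BᵀPA = [-6.7500 -1.1250; -3.0000 4.5000]
K = S⁻¹·BᵀPA = [-3.8212 0.2011; -1.5754 0.4777]
A−BK = [0.7598 -0.1453; -1.0838 0.0307]
AᵀP(A−BK) = [14.4804 -1.7095; -1.7095 0.3268]
P' = Q + AᵀP(A−BK) = [23.7304 -1.2095; -1.2095 1.3268]
tr(P') = 25.0573

-3.8212 0.2011 -1.5754 0.4777


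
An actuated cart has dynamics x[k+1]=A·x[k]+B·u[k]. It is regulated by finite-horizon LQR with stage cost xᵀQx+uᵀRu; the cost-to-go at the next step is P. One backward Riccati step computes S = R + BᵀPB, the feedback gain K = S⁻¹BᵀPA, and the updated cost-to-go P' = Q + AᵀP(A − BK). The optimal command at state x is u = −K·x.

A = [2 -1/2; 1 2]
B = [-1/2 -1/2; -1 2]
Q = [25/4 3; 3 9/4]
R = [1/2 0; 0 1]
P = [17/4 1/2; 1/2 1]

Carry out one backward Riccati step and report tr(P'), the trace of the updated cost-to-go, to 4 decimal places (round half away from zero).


BᵀP = [-2.6250 -1.2500; -1.1250 1.7500]
S = R + BᵀPB = [1/2 0; 0 1] + [2.5625 -1.1875; -1.1875 4.0625] = [3.0625 -1.1875; -1.1875 5.0625]
BᵀPA = [-6.5000 -1.1875; -0.5000 4.0625]
K = S⁻¹·BᵀPA = [-2.3769 -0.0843; -0.6563 0.7827]
A−BK = [0.4834 -0.1508; -0.0643 0.3503]
AᵀP(A−BK) = [4.2217 -0.6563; -0.6563 0.7827]
P' = Q + AᵀP(A−BK) = [10.4717 2.3437; 2.3437 3.0327]
tr(P') = 13.5044

13.5044


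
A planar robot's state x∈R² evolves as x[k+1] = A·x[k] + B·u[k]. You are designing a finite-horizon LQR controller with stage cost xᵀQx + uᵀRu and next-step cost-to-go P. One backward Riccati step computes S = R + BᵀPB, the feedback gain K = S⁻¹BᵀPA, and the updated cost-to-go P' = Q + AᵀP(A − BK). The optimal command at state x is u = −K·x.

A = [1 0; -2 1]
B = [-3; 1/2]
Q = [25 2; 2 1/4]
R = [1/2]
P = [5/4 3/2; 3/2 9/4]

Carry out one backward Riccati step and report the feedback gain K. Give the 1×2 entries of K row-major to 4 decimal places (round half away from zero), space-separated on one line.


0.4800 -0.4320

BᵀP = [-3.0000 -3.3750]
S = R + BᵀPB = [1/2] + [7.3125] = [7.8125]
BᵀPA = [3.7500 -3.3750]
K = S⁻¹·BᵀPA = [0.4800 -0.4320]
A−BK = [2.4400 -1.2960; -2.2400 1.2160]
AᵀP(A−BK) = [2.4500 -1.3800; -1.3800 0.7920]
P' = Q + AᵀP(A−BK) = [27.4500 0.6200; 0.6200 1.0420]
tr(P') = 28.4920


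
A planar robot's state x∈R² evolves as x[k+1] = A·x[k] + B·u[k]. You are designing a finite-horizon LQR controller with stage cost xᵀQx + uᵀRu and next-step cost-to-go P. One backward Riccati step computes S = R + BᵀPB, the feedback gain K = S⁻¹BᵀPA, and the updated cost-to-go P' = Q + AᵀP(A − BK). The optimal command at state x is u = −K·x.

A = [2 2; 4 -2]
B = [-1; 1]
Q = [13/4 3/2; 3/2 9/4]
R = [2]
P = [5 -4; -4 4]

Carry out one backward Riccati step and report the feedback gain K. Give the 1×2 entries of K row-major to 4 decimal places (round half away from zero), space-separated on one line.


0.7368 -1.7895

BᵀP = [-9.0000 8.0000]
S = R + BᵀPB = [2] + [17.0000] = [19.0000]
BᵀPA = [14.0000 -34.0000]
K = S⁻¹·BᵀPA = [0.7368 -1.7895]
A−BK = [2.7368 0.2105; 3.2632 -0.2105]
AᵀP(A−BK) = [9.6842 -2.9474; -2.9474 7.1579]
P' = Q + AᵀP(A−BK) = [12.9342 -1.4474; -1.4474 9.4079]
tr(P') = 22.3421


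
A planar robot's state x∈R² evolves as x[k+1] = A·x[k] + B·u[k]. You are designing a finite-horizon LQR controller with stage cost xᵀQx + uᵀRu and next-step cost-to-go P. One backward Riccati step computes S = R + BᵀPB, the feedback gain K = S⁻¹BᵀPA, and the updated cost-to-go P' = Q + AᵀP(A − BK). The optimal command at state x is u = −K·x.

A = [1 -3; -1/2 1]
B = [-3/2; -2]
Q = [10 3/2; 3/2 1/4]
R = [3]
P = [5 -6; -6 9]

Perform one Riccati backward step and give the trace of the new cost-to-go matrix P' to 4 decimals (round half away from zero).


72.2895

BᵀP = [4.5000 -9.0000]
S = R + BᵀPB = [3] + [11.2500] = [14.2500]
BᵀPA = [9.0000 -22.5000]
K = S⁻¹·BᵀPA = [0.6316 -1.5789]
A−BK = [1.9474 -5.3684; 0.7632 -2.1579]
AᵀP(A−BK) = [7.5658 -20.2895; -20.2895 54.4737]
P' = Q + AᵀP(A−BK) = [17.5658 -18.7895; -18.7895 54.7237]
tr(P') = 72.2895


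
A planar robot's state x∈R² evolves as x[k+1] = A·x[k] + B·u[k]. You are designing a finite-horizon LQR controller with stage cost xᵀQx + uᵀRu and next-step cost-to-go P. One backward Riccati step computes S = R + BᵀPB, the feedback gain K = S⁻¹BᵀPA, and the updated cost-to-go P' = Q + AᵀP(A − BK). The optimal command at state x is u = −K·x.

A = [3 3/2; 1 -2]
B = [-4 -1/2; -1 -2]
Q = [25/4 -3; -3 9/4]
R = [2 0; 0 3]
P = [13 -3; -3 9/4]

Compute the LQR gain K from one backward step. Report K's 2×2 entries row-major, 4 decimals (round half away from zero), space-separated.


BᵀP = [-49.0000 9.7500; -0.5000 -3.0000]
S = R + BᵀPB = [2 0; 0 3] + [186.2500 5.0000; 5.0000 6.2500] = [188.2500 5.0000; 5.0000 9.2500]
BᵀPA = [-137.2500 -93.0000; -4.5000 5.2500]
K = S⁻¹·BᵀPA = [-0.7266 -0.5165; -0.0937 0.8468]
A−BK = [0.0468 -0.1427; 0.0859 -0.8230]
AᵀP(A−BK) = [1.1032 0.4188; 0.4188 3.7687]
P' = Q + AᵀP(A−BK) = [7.3532 -2.5812; -2.5812 6.0187]
tr(P') = 13.3718

-0.7266 -0.5165 -0.0937 0.8468


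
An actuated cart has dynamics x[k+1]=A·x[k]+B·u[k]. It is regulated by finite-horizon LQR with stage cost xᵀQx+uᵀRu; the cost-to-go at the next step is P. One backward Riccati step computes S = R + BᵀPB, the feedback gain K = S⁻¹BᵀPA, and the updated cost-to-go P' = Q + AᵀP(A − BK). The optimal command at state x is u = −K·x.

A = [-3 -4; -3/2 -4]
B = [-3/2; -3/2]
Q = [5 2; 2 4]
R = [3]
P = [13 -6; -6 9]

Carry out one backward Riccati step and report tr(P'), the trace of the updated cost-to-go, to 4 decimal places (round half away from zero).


53.6985

BᵀP = [-10.5000 -4.5000]
S = R + BᵀPB = [3] + [22.5000] = [25.5000]
BᵀPA = [38.2500 60.0000]
K = S⁻¹·BᵀPA = [1.5000 2.3529]
A−BK = [-0.7500 -0.4706; 0.7500 -0.4706]
AᵀP(A−BK) = [25.8750 12.0000; 12.0000 18.8235]
P' = Q + AᵀP(A−BK) = [30.8750 14.0000; 14.0000 22.8235]
tr(P') = 53.6985


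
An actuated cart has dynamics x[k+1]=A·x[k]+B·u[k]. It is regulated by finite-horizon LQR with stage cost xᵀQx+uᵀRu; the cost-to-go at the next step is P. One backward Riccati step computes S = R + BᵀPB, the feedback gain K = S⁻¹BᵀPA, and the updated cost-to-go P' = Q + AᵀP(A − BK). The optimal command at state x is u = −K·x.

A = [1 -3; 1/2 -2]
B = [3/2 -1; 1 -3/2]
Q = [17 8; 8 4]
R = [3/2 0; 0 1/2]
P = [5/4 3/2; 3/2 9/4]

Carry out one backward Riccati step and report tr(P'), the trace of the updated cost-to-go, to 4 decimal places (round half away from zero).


22.6486

BᵀP = [3.3750 4.5000; -3.5000 -4.8750]
S = R + BᵀPB = [3/2 0; 0 1/2] + [9.5625 -10.1250; -10.1250 10.8125] = [11.0625 -10.1250; -10.1250 11.3125]
BᵀPA = [5.6250 -19.1250; -5.9375 20.2500]
K = S⁻¹·BᵀPA = [0.1554 -0.5003; -0.3858 1.3423]
A−BK = [0.3811 -0.9073; -0.2341 0.5137]
AᵀP(A−BK) = [0.1479 -0.4661; -0.4661 1.5008]
P' = Q + AᵀP(A−BK) = [17.1479 7.5339; 7.5339 5.5008]
tr(P') = 22.6486


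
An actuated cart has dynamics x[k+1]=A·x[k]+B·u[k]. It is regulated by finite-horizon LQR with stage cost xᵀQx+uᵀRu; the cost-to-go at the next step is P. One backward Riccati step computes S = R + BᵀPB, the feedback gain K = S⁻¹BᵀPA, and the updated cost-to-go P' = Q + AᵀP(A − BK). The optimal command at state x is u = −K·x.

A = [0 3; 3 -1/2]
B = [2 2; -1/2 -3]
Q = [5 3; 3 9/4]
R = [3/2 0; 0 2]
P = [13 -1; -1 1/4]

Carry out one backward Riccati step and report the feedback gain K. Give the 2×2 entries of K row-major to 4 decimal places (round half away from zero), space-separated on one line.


BᵀP = [26.5000 -2.1250; 29.0000 -2.7500]
S = R + BᵀPB = [3/2 0; 0 2] + [54.0625 59.3750; 59.3750 66.2500] = [55.5625 59.3750; 59.3750 68.2500]
BᵀPA = [-6.3750 80.5625; -8.2500 88.3750]
K = S⁻¹·BᵀPA = [0.2052 0.9414; -0.2994 0.4759]
A−BK = [0.1884 0.1654; 2.2043 1.3983]
AᵀP(A−BK) = [1.0881 0.5525; 0.5525 2.1642]
P' = Q + AᵀP(A−BK) = [6.0881 3.5525; 3.5525 4.4142]
tr(P') = 10.5023

0.2052 0.9414 -0.2994 0.4759


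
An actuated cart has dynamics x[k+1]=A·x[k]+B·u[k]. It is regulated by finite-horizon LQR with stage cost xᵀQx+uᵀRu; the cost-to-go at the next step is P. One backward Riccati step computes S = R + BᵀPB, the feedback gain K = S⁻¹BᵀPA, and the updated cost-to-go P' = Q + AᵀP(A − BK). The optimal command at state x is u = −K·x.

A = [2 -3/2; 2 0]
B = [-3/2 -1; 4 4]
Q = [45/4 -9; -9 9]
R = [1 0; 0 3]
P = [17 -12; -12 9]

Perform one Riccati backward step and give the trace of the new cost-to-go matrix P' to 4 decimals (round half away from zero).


24.6444

BᵀP = [-73.5000 54.0000; -65.0000 48.0000]
S = R + BᵀPB = [1 0; 0 3] + [326.2500 289.5000; 289.5000 257.0000] = [327.2500 289.5000; 289.5000 260.0000]
BᵀPA = [-39.0000 110.2500; -34.0000 97.5000]
K = S⁻¹·BᵀPA = [-0.2330 0.3442; 0.1287 -0.0082]
A−BK = [1.7792 -0.9920; 2.4173 -1.3438]
AᵀP(A−BK) = [3.2877 -1.8568; -1.8568 1.1067]
P' = Q + AᵀP(A−BK) = [14.5377 -10.8568; -10.8568 10.1067]
tr(P') = 24.6444


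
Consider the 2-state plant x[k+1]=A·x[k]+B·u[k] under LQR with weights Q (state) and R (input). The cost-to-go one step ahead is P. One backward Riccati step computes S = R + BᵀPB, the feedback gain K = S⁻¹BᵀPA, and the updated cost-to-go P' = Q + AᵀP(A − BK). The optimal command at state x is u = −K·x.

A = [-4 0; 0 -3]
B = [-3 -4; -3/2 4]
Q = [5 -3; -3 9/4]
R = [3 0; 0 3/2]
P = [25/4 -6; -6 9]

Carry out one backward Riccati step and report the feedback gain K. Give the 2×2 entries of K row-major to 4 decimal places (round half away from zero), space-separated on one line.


0.7449 0.5506 0.3509 -0.4832

BᵀP = [-9.7500 4.5000; -49.0000 60.0000]
S = R + BᵀPB = [3 0; 0 3/2] + [22.5000 57.0000; 57.0000 436.0000] = [25.5000 57.0000; 57.0000 437.5000]
BᵀPA = [39.0000 -13.5000; 196.0000 -180.0000]
K = S⁻¹·BᵀPA = [0.7449 0.5506; 0.3509 -0.4832]
A−BK = [-0.3614 -0.2808; -0.2864 -0.2414]
AᵀP(A−BK) = [2.1620 1.2267; 1.2267 1.4636]
P' = Q + AᵀP(A−BK) = [7.1620 -1.7733; -1.7733 3.7136]
tr(P') = 10.8756


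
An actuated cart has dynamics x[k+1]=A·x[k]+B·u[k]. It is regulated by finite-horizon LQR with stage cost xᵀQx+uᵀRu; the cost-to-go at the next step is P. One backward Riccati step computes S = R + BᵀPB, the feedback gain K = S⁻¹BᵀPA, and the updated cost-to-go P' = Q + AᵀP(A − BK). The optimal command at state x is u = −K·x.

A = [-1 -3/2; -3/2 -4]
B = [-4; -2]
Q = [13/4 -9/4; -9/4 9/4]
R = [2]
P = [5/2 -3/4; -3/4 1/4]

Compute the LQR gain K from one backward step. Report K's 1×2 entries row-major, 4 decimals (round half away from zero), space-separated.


BᵀP = [-8.5000 2.5000]
S = R + BᵀPB = [2] + [29.0000] = [31.0000]
BᵀPA = [4.7500 2.7500]
K = S⁻¹·BᵀPA = [0.1532 0.0887]
A−BK = [-0.3871 -1.1452; -1.1935 -3.8226]
AᵀP(A−BK) = [0.0847 0.1411; 0.1411 0.3810]
P' = Q + AᵀP(A−BK) = [3.3347 -2.1089; -2.1089 2.6310]
tr(P') = 5.9657

0.1532 0.0887


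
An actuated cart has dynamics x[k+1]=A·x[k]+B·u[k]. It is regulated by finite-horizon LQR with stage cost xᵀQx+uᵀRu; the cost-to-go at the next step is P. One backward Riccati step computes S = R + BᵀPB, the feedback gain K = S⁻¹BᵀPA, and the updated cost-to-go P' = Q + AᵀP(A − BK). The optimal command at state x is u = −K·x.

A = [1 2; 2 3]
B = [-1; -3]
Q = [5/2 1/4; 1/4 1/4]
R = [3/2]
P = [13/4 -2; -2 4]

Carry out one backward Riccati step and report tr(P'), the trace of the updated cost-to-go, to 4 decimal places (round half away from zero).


BᵀP = [2.7500 -10.0000]
S = R + BᵀPB = [3/2] + [27.2500] = [28.7500]
BᵀPA = [-17.2500 -24.5000]
K = S⁻¹·BᵀPA = [-0.6000 -0.8522]
A−BK = [0.4000 1.1478; 0.2000 0.4435]
AᵀP(A−BK) = [0.9000 1.8000; 1.8000 4.1217]
P' = Q + AᵀP(A−BK) = [3.4000 2.0500; 2.0500 4.3717]
tr(P') = 7.7717

7.7717


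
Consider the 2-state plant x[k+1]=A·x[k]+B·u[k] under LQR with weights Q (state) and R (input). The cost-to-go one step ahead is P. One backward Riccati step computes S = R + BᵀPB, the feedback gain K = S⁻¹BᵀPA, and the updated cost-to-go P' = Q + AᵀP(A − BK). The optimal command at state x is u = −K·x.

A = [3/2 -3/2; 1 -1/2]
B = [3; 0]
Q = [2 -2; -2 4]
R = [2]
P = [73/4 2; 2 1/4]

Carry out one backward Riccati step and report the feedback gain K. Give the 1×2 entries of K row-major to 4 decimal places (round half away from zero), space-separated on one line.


BᵀP = [54.7500 6.0000]
S = R + BᵀPB = [2] + [164.2500] = [166.2500]
BᵀPA = [88.1250 -85.1250]
K = S⁻¹·BᵀPA = [0.5301 -0.5120]
A−BK = [-0.0902 0.0361; 1.0000 -0.5000]
AᵀP(A−BK) = [0.5996 -0.5648; -0.5648 0.5384]
P' = Q + AᵀP(A−BK) = [2.5996 -2.5648; -2.5648 4.5384]
tr(P') = 7.1381

0.5301 -0.5120


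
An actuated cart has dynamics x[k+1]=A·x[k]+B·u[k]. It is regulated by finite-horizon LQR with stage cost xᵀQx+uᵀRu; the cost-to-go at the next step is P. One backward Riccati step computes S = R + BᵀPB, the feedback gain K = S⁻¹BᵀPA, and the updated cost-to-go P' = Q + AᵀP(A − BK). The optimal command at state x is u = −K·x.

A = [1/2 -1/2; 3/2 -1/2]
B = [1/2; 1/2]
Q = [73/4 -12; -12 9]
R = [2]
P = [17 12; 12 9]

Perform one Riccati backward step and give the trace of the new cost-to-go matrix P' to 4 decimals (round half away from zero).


34.9914

BᵀP = [14.5000 10.5000]
S = R + BᵀPB = [2] + [12.5000] = [14.5000]
BᵀPA = [23.0000 -12.5000]
K = S⁻¹·BᵀPA = [1.5862 -0.8621]
A−BK = [-0.2931 -0.0690; 0.7069 -0.0690]
AᵀP(A−BK) = [6.0172 -3.1724; -3.1724 1.7241]
P' = Q + AᵀP(A−BK) = [24.2672 -15.1724; -15.1724 10.7241]
tr(P') = 34.9914


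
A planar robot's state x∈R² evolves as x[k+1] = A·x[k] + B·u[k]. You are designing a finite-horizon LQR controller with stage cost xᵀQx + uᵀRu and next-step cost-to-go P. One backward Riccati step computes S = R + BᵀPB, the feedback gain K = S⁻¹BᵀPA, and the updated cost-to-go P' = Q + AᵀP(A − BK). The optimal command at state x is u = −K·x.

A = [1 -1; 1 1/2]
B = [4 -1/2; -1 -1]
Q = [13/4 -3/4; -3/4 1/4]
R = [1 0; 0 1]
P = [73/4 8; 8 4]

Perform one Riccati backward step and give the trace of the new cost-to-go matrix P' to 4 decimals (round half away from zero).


4.1943

BᵀP = [65.0000 28.0000; -17.1250 -8.0000]
S = R + BᵀPB = [1 0; 0 1] + [232.0000 -60.5000; -60.5000 16.5625] = [233.0000 -60.5000; -60.5000 17.5625]
BᵀPA = [93.0000 -51.0000; -25.1250 13.1250]
K = S⁻¹·BᵀPA = [0.2623 -0.2353; -0.5271 -0.0634]
A−BK = [-0.3126 -0.0903; 0.7351 0.2013]
AᵀP(A−BK) = [0.6149 0.0443; 0.0443 0.0795]
P' = Q + AᵀP(A−BK) = [3.8649 -0.7057; -0.7057 0.3295]
tr(P') = 4.1943


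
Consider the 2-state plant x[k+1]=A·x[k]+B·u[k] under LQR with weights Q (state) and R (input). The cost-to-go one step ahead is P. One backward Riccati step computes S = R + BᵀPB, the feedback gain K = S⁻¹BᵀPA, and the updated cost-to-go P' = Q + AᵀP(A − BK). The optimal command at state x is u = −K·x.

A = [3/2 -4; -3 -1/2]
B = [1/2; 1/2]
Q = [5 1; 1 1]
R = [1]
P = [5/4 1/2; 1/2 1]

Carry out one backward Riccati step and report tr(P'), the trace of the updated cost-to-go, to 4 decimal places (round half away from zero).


BᵀP = [0.8750 0.7500]
S = R + BᵀPB = [1] + [0.8125] = [1.8125]
BᵀPA = [-0.9375 -3.8750]
K = S⁻¹·BᵀPA = [-0.5172 -2.1379]
A−BK = [1.7586 -2.9310; -2.7414 0.5690]
AᵀP(A−BK) = [6.8276 -2.3793; -2.3793 13.9655]
P' = Q + AᵀP(A−BK) = [11.8276 -1.3793; -1.3793 14.9655]
tr(P') = 26.7931

26.7931


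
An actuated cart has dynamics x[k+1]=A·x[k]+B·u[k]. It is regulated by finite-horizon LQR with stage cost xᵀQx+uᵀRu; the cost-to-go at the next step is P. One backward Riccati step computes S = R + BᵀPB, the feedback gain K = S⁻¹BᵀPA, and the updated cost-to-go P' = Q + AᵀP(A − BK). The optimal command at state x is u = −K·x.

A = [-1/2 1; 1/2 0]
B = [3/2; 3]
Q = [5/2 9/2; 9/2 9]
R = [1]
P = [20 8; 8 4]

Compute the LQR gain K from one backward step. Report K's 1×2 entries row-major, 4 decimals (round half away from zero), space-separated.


BᵀP = [54.0000 24.0000]
S = R + BᵀPB = [1] + [153.0000] = [154.0000]
BᵀPA = [-15.0000 54.0000]
K = S⁻¹·BᵀPA = [-0.0974 0.3506]
A−BK = [-0.3539 0.4740; 0.7922 -1.0519]
AᵀP(A−BK) = [0.5390 -0.7403; -0.7403 1.0649]
P' = Q + AᵀP(A−BK) = [3.0390 3.7597; 3.7597 10.0649]
tr(P') = 13.1039

-0.0974 0.3506


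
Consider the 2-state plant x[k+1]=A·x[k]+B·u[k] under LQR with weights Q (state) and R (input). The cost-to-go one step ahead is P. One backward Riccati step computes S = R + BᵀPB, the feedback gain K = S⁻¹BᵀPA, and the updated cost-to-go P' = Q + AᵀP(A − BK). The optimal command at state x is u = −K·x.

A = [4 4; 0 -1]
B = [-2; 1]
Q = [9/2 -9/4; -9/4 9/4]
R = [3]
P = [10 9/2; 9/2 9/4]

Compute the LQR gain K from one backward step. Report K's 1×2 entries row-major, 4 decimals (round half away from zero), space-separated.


BᵀP = [-15.5000 -6.7500]
S = R + BᵀPB = [3] + [24.2500] = [27.2500]
BᵀPA = [-62.0000 -55.2500]
K = S⁻¹·BᵀPA = [-2.2752 -2.0275]
A−BK = [-0.5505 -0.0550; 2.2752 1.0275]
AᵀP(A−BK) = [18.9358 16.2936; 16.2936 14.2294]
P' = Q + AᵀP(A−BK) = [23.4358 14.0436; 14.0436 16.4794]
tr(P') = 39.9151

-2.2752 -2.0275


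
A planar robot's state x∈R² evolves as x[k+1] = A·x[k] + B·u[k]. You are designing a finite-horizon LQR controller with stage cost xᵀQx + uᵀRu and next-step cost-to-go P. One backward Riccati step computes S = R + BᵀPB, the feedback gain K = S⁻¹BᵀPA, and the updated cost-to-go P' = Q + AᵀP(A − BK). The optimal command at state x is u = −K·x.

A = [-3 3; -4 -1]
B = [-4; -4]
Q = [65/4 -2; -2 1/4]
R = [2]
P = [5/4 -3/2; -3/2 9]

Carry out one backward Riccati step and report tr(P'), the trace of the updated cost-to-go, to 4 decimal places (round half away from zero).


39.7627

BᵀP = [1.0000 -30.0000]
S = R + BᵀPB = [2] + [116.0000] = [118.0000]
BᵀPA = [117.0000 33.0000]
K = S⁻¹·BᵀPA = [0.9915 0.2797]
A−BK = [0.9661 4.1186; -0.0339 0.1186]
AᵀP(A−BK) = [3.2415 5.5297; 5.5297 20.0212]
P' = Q + AᵀP(A−BK) = [19.4915 3.5297; 3.5297 20.2712]
tr(P') = 39.7627


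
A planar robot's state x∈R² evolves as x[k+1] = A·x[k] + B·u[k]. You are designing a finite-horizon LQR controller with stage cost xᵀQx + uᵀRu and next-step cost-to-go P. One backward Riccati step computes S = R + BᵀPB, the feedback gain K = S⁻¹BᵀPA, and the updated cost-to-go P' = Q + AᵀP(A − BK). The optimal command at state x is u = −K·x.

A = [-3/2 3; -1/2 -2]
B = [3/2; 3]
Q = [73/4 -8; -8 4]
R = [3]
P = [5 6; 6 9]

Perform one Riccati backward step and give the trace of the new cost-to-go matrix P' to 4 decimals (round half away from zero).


BᵀP = [25.5000 36.0000]
S = R + BᵀPB = [3] + [146.2500] = [149.2500]
BᵀPA = [-56.2500 4.5000]
K = S⁻¹·BᵀPA = [-0.3769 0.0302]
A−BK = [-0.9347 2.9548; 0.6307 -2.0905]
AᵀP(A−BK) = [1.3003 -2.8040; -2.8040 8.8643]
P' = Q + AᵀP(A−BK) = [19.5503 -10.8040; -10.8040 12.8643]
tr(P') = 32.4146

32.4146


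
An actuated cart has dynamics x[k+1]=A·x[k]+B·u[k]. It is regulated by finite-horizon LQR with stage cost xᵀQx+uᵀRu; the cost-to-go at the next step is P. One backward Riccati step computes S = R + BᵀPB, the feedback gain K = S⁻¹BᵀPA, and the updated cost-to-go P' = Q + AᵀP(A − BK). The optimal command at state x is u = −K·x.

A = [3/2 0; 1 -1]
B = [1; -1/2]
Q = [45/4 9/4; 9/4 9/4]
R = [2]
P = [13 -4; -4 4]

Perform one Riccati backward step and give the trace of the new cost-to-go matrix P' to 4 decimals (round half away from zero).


BᵀP = [15.0000 -6.0000]
S = R + BᵀPB = [2] + [18.0000] = [20.0000]
BᵀPA = [16.5000 6.0000]
K = S⁻¹·BᵀPA = [0.8250 0.3000]
A−BK = [0.6750 -0.3000; 1.4125 -0.8500]
AᵀP(A−BK) = [7.6375 -2.9500; -2.9500 2.2000]
P' = Q + AᵀP(A−BK) = [18.8875 -0.7000; -0.7000 4.4500]
tr(P') = 23.3375

23.3375


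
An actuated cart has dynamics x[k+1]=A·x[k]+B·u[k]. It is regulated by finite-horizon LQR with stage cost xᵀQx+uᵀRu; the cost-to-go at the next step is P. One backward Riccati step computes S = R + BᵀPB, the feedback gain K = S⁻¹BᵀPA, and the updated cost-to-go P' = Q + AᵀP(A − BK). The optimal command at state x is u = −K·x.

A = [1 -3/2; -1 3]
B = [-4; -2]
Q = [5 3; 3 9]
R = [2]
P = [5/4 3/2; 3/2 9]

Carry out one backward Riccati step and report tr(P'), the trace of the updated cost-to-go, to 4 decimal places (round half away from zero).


44.5381

BᵀP = [-8.0000 -24.0000]
S = R + BᵀPB = [2] + [80.0000] = [82.0000]
BᵀPA = [16.0000 -60.0000]
K = S⁻¹·BᵀPA = [0.1951 -0.7317]
A−BK = [1.7805 -4.4268; -0.6098 1.5366]
AᵀP(A−BK) = [4.1280 -10.4177; -10.4177 26.4101]
P' = Q + AᵀP(A−BK) = [9.1280 -7.4177; -7.4177 35.4101]
tr(P') = 44.5381


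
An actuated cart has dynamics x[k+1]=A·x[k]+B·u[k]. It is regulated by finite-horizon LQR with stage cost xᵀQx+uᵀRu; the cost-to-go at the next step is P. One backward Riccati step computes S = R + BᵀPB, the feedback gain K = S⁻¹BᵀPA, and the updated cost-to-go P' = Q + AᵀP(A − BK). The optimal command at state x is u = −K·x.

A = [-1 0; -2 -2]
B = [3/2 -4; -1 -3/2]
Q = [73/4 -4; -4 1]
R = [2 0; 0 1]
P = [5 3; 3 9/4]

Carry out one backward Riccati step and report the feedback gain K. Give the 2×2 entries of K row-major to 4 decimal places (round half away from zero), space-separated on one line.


0.2449 0.3209 0.4955 0.3081

BᵀP = [4.5000 2.2500; -24.5000 -15.3750]
S = R + BᵀPB = [2 0; 0 1] + [4.5000 -21.3750; -21.3750 121.0625] = [6.5000 -21.3750; -21.3750 122.0625]
BᵀPA = [-9.0000 -4.5000; 55.2500 30.7500]
K = S⁻¹·BᵀPA = [0.2449 0.3209; 0.4955 0.3081]
A−BK = [0.6148 0.7511; -1.0118 -1.2169]
AᵀP(A−BK) = [0.8265 0.8647; 0.8647 0.9695]
P' = Q + AᵀP(A−BK) = [19.0765 -3.1353; -3.1353 1.9695]
tr(P') = 21.0460


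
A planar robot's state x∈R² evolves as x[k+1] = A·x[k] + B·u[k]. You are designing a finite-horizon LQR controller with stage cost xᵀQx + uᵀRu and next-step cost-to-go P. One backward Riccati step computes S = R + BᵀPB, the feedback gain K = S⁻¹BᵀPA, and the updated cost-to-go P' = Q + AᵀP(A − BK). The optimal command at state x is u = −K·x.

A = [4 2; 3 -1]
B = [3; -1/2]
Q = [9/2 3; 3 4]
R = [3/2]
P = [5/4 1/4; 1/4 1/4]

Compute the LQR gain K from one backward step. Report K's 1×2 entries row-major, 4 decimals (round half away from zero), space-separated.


BᵀP = [3.6250 0.6250]
S = R + BᵀPB = [3/2] + [10.5625] = [12.0625]
BᵀPA = [16.3750 6.6250]
K = S⁻¹·BᵀPA = [1.3575 0.5492]
A−BK = [-0.0725 0.3523; 3.6788 -0.7254]
AᵀP(A−BK) = [6.0207 0.7565; 0.7565 0.6114]
P' = Q + AᵀP(A−BK) = [10.5207 3.7565; 3.7565 4.6114]
tr(P') = 15.1321

1.3575 0.5492


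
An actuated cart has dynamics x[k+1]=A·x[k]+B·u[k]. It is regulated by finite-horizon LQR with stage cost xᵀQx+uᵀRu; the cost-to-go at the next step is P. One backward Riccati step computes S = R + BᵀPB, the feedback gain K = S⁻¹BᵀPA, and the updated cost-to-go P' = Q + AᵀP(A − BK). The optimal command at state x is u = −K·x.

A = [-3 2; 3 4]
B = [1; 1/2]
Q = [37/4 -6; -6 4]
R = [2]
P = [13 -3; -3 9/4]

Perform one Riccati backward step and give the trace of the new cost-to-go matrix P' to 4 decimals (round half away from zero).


97.2152

BᵀP = [11.5000 -1.8750]
S = R + BᵀPB = [2] + [10.5625] = [12.5625]
BᵀPA = [-40.1250 15.5000]
K = S⁻¹·BᵀPA = [-3.1940 1.2338]
A−BK = [0.1940 0.7662; 4.5970 3.3831]
AᵀP(A−BK) = [63.0896 16.5075; 16.5075 20.8756]
P' = Q + AᵀP(A−BK) = [72.3396 10.5075; 10.5075 24.8756]
tr(P') = 97.2152


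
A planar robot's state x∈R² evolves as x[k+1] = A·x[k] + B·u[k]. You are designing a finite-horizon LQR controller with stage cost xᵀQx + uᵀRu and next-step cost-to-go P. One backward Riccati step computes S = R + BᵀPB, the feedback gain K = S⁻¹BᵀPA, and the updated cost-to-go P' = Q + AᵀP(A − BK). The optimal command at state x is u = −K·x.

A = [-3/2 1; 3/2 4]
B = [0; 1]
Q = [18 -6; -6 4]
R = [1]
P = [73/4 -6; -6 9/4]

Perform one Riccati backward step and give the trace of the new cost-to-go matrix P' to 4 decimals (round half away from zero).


51.4856

BᵀP = [-6.0000 2.2500]
S = R + BᵀPB = [1] + [2.2500] = [3.2500]
BᵀPA = [12.3750 3.0000]
K = S⁻¹·BᵀPA = [3.8077 0.9231]
A−BK = [-1.5000 1.0000; -2.3077 3.0769]
AᵀP(A−BK) = [26.0048 1.7019; 1.7019 3.4808]
P' = Q + AᵀP(A−BK) = [44.0048 -4.2981; -4.2981 7.4808]
tr(P') = 51.4856
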